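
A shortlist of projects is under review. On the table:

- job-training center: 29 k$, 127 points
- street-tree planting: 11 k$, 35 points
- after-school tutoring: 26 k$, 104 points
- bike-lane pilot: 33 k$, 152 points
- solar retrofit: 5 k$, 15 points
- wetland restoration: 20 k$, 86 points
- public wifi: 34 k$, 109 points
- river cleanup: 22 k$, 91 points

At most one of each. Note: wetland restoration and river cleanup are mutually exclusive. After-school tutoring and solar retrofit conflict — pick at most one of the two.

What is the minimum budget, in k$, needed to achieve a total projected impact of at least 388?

93

Look for the lowest-budget combination reaching 388.
job-training center + street-tree planting + bike-lane pilot + wetland restoration: 400 projected impact at 93 k$.
Below 93 k$ the best achievable stays under 388.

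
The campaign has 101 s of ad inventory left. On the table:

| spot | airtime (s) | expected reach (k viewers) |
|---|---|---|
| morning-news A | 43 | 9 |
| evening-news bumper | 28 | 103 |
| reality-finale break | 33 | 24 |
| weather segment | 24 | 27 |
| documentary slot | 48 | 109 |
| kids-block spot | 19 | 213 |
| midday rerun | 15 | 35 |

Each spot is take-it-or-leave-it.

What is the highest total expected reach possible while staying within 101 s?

425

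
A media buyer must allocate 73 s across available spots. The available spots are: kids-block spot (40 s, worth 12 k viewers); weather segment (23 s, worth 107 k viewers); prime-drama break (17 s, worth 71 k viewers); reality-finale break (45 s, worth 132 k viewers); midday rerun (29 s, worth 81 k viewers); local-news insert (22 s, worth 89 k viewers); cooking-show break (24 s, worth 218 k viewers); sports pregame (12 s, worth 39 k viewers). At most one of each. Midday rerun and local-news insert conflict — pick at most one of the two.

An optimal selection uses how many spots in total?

3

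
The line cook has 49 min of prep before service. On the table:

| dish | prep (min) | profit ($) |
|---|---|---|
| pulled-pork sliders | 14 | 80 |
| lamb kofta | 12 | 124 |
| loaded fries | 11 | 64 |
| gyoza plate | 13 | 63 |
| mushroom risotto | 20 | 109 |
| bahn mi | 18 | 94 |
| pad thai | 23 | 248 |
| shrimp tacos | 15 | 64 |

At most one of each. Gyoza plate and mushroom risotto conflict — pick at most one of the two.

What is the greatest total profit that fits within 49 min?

452

A density-first pass picks lamb kofta + loaded fries + pad thai — 436 at 46 min.
Dropping loaded fries frees 11 min; slotting in pulled-pork sliders (14 min) lifts the total to 452 at 49 min.
Next best is lamb kofta + loaded fries + pad thai at 436 (46 min) — short by 16.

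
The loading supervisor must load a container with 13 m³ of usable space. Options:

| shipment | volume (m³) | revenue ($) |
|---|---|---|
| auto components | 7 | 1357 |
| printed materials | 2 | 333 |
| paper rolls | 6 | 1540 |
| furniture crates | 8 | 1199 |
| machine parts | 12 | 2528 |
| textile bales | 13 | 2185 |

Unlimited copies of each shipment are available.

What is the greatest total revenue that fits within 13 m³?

3080

2×paper rolls uses 12 of the 13 m³ and totals 3080.
That's the maximum — no swap from here does better than 3080.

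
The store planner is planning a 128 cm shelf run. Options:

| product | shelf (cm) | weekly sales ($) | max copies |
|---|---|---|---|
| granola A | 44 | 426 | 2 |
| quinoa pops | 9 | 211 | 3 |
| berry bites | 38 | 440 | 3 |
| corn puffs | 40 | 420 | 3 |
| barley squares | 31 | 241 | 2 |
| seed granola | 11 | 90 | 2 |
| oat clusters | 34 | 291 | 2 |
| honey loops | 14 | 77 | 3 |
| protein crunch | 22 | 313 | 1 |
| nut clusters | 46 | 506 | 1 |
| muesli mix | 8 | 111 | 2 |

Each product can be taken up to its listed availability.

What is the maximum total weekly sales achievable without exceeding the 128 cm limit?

1826

Greedy by ratio would take 3×quinoa pops + berry bites + 2×seed granola + protein crunch + 2×muesli mix: 125 cm used, total 1788.
Dropping 2×seed granola and 2×muesli mix frees 38 cm; slotting in berry bites (38 cm) lifts the total to 1826 at 125 cm.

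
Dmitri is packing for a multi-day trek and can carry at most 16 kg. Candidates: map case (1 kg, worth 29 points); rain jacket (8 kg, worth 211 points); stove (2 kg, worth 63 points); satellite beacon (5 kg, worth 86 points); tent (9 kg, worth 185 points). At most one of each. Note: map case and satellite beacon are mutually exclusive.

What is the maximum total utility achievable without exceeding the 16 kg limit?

360

Taking rain jacket + stove + satellite beacon: 15 kg used, 360 in utility.
The closest alternative, stove + satellite beacon + tent, reaches only 334.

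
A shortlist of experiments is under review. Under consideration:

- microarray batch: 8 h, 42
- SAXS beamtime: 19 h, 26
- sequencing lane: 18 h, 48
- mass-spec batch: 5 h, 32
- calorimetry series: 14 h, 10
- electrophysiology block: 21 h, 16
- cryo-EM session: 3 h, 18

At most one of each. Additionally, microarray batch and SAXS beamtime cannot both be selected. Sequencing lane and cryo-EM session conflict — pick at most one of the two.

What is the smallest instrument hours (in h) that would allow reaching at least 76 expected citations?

Need the lightest bundle worth ≥ 76.
Taking microarray batch + mass-spec batch + cryo-EM session gives 92 (≥ 76) for 16 h.
Below 16 h the best achievable stays under 76.

16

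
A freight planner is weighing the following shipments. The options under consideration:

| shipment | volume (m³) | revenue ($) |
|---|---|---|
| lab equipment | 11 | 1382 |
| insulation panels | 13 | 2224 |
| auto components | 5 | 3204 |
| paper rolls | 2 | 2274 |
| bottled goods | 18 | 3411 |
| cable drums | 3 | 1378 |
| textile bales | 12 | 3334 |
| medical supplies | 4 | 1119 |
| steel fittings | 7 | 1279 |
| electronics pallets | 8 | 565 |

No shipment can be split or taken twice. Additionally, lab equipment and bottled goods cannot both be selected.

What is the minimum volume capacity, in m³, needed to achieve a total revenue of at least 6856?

Minimise m³ subject to total revenue ≥ 6856.
Taking auto components + paper rolls + cable drums gives 6856 (≥ 6856) for 10 m³.
Any bundle with less than 10 m³ falls short of 6856.

10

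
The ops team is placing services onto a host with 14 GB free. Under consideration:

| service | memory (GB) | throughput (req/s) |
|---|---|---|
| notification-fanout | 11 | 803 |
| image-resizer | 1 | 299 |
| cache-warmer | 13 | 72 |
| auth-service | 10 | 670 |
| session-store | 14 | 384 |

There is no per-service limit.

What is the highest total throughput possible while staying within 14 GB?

Best packing: 14×image-resizer — 14 GB, 4186 total.
Every other selection either busts 14 GB or fails to beat 4186.

4186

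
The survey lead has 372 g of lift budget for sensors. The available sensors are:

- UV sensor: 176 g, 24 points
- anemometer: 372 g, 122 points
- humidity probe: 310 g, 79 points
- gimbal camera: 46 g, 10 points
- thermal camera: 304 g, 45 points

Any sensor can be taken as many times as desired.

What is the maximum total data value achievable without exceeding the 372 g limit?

122

Anemometer uses 372 of the 372 g and totals 122.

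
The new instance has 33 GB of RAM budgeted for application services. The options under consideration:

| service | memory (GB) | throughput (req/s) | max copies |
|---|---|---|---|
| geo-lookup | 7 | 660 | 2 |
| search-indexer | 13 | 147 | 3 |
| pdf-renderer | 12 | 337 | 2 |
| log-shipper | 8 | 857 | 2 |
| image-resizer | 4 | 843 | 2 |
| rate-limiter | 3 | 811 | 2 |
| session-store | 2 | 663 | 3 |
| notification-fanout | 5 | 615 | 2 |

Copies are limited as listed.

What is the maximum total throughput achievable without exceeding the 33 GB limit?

6769

Density check — session-store 331.50, rate-limiter 270.33, image-resizer 210.75 are the best per GB.
The ratio heuristic lands on 2×image-resizer + 2×rate-limiter + 3×session-store + 2×notification-fanout (6527) but leaves 3 GB idle.
The 5 GB tied up in notification-fanout is better spent on log-shipper — total rises to 6769 (33 GB).
Every other selection either busts 33 GB or exceeds an availability limit or fails to beat 6769.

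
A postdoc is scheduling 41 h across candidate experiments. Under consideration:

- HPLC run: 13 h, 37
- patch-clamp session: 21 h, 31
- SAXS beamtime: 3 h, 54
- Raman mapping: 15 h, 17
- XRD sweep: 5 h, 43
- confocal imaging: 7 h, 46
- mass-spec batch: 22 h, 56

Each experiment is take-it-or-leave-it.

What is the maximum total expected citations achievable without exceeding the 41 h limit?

A density-first pass picks HPLC run + SAXS beamtime + XRD sweep + confocal imaging — 180 at 28 h.
Replace HPLC run with mass-spec batch: the trade gains 19 net, giving 199 at 37 h.

199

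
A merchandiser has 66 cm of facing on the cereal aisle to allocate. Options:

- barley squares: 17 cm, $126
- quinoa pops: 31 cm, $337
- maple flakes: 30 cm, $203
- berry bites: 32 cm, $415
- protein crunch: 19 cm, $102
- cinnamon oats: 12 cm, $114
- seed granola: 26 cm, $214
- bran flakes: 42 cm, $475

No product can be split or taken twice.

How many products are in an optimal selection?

2

Best achievable weekly sales is 752.
For example quinoa pops + berry bites achieves it, using 63 cm.
Any selection reaching 752 contains exactly 2 products.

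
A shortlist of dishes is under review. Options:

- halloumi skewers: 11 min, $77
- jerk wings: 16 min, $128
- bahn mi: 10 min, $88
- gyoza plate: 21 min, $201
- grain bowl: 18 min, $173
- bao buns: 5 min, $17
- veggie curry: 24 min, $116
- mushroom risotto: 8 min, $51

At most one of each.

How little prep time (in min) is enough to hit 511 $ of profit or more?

Need the lightest bundle worth ≥ 511.
bahn mi + gyoza plate + grain bowl + mushroom risotto reaches 513 using 57 min.
Any bundle with less than 57 min falls short of 511.

57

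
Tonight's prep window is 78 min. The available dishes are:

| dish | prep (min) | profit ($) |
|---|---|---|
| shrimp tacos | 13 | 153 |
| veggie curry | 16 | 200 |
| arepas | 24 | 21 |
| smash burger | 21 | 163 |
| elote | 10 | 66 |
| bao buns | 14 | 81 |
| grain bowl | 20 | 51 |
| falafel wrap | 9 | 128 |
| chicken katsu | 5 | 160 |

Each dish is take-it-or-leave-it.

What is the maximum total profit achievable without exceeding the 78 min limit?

Greedy by ratio would take shrimp tacos + veggie curry + smash burger + elote + falafel wrap + chicken katsu: 74 min used, total 870.
The 10 min tied up in elote is better spent on bao buns — total rises to 885 (78 min).
Nothing else within 78 min beats 885.

885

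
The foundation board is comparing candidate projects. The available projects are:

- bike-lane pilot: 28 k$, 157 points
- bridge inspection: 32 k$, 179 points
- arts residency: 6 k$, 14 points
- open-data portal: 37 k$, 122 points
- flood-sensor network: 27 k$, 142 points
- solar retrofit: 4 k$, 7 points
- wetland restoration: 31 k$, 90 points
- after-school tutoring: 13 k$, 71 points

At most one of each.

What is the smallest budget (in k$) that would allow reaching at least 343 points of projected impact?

64

Need the lightest bundle worth ≥ 343.
bike-lane pilot + bridge inspection + solar retrofit reaches 343 using 64 k$.
Any bundle with less than 64 k$ falls short of 343.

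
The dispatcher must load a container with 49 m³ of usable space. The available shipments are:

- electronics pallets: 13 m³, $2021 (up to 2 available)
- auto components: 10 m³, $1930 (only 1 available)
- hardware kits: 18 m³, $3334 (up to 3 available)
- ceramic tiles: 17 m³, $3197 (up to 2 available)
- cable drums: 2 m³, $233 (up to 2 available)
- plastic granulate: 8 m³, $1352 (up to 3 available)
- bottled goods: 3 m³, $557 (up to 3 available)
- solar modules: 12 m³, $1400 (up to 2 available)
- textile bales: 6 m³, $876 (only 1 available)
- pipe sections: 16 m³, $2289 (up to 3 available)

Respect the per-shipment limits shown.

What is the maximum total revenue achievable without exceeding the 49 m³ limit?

9155

Density check — auto components 193.00, ceramic tiles 188.06, bottled goods 185.67, hardware kits 185.22 are the best per m³.
Greedy by ratio would take auto components + 2×ceramic tiles + cable drums + bottled goods: 49 m³ used, total 9114.
Replace 2×ceramic tiles and cable drums with 2×hardware kits: the trade gains 41 net, giving 9155 at 49 m³.
No other feasible combination exceeds 9155.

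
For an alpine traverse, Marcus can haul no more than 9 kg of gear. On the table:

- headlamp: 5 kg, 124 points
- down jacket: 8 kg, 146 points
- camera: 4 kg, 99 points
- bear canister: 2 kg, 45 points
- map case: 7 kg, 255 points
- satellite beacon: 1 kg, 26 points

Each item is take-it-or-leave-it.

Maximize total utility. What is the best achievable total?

300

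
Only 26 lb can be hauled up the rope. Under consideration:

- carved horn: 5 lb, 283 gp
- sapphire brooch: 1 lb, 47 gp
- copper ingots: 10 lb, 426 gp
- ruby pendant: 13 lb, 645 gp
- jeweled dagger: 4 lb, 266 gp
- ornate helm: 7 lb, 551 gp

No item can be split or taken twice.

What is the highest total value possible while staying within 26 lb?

1526

Taking the top-ratio items first gives carved horn + sapphire brooch + jeweled dagger + ornate helm for 1147 (17 lb).
Dropping jeweled dagger frees 4 lb; slotting in ruby pendant (13 lb) lifts the total to 1526 at 26 lb.
No other feasible combination exceeds 1526.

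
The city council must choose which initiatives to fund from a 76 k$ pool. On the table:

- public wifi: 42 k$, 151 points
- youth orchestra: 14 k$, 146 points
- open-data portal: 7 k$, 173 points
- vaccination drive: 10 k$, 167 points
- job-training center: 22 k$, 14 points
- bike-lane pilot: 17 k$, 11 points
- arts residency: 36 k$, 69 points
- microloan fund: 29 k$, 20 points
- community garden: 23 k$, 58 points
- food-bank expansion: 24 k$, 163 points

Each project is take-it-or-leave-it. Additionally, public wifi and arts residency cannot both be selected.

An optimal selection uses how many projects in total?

5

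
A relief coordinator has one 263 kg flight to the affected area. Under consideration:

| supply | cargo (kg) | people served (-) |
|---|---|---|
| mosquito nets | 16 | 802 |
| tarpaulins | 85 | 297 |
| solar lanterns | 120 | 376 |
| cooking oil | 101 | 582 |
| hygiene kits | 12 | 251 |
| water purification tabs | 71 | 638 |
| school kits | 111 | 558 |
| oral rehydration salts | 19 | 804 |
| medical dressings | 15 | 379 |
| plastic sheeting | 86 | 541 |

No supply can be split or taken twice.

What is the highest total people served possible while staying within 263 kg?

Taking the top-ratio supplies first gives mosquito nets + hygiene kits + water purification tabs + oral rehydration salts + medical dressings + plastic sheeting for 3415 (219 kg).
Replace plastic sheeting with cooking oil: the trade gains 41 net, giving 3456 at 234 kg.

3456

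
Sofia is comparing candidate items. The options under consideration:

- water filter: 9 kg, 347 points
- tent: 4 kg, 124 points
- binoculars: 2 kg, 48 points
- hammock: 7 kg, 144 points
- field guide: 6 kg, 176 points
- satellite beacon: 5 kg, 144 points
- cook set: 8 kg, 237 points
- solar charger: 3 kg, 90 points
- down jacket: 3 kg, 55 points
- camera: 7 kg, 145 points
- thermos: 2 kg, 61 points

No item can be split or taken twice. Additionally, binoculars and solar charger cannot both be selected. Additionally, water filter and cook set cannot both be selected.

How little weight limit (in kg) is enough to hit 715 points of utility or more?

22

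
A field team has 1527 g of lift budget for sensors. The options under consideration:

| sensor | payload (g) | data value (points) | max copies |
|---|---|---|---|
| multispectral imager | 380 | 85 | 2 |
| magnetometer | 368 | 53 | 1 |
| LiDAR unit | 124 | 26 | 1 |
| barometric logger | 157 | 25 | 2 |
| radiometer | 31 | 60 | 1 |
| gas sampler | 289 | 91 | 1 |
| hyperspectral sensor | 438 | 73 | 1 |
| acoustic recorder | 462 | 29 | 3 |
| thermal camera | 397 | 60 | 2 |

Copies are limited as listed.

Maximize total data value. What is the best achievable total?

397

Best packing: 2×multispectral imager + LiDAR unit + 2×barometric logger + radiometer + gas sampler — 1518 g, 397 total.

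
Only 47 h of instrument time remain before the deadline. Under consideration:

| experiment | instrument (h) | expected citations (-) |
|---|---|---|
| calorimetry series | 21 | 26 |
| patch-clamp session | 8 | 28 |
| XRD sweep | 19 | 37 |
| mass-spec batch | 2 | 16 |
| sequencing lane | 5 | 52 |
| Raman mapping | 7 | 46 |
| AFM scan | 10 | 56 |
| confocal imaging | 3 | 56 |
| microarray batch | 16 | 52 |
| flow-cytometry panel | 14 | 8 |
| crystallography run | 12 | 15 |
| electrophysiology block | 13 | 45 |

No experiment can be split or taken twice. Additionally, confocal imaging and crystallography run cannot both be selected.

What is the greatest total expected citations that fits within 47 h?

283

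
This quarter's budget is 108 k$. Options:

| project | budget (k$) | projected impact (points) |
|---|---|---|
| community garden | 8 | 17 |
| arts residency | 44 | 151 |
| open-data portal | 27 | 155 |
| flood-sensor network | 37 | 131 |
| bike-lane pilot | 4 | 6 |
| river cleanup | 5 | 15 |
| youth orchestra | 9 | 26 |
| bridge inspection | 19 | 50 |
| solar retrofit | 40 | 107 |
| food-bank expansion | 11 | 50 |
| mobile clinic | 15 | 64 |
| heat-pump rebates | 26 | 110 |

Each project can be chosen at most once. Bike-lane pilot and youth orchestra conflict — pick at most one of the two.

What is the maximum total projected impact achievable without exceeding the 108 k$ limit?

466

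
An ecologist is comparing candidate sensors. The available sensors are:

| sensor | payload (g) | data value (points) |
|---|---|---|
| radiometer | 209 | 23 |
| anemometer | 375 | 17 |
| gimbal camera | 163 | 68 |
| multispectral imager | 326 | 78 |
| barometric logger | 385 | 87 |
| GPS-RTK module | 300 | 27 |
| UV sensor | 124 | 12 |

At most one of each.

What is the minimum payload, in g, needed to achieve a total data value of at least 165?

672

Minimise g subject to total data value ≥ 165.
gimbal camera + barometric logger + UV sensor: 167 data value at 672 g.
No combination under 672 g hits 165.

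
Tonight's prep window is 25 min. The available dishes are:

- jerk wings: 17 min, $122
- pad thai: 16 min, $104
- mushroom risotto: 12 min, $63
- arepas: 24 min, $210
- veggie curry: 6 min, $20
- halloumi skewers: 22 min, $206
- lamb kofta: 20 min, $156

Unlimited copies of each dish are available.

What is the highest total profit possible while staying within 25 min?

210

A density-first pass picks halloumi skewers — 206 at 22 min.
Dropping halloumi skewers frees 22 min; slotting in arepas (24 min) lifts the total to 210 at 24 min.
No other feasible combination exceeds 210.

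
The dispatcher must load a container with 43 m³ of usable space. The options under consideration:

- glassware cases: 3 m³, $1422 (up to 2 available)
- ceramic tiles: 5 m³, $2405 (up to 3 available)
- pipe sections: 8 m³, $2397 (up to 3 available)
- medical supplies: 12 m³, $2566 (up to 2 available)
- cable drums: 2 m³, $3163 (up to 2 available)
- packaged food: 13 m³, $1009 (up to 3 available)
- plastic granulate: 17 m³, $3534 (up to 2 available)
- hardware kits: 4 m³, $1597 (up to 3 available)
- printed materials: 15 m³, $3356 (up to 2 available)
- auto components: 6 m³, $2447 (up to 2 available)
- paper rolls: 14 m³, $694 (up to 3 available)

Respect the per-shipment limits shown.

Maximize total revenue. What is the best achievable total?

23623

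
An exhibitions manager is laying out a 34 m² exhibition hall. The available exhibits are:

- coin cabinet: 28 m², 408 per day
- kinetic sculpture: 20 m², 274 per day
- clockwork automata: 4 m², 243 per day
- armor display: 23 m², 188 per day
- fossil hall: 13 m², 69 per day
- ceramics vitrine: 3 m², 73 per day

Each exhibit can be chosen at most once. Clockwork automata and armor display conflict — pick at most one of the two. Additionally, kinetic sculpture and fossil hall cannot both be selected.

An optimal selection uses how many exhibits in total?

Optimal total is 651.
For example coin cabinet + clockwork automata achieves it, using 32 m².
Any selection reaching 651 contains exactly 2 exhibits.

2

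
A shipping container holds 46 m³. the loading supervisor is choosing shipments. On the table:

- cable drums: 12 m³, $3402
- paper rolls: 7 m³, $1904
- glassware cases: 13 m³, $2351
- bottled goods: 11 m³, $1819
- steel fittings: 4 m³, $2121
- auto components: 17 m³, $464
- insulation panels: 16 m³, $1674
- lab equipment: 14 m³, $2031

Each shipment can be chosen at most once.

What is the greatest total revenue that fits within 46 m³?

Ranking by ratio (revenue/m³): steel fittings 530.25, cable drums 283.50, paper rolls 272.00.
Filling by ratio: cable drums + paper rolls + glassware cases + steel fittings for 9778, with 10 m³ left unused.
Dropping paper rolls frees 7 m³; slotting in lab equipment (14 m³) lifts the total to 9905 at 43 m³.
Every other selection either busts 46 m³ or fails to beat 9905.

9905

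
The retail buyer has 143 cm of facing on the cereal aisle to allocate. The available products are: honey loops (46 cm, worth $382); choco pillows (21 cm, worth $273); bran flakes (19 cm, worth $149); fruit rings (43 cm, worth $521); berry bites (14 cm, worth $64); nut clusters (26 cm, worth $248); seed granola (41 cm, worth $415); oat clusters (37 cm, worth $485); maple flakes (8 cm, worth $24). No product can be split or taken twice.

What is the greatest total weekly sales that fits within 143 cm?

1694

Density check — oat clusters 13.11, choco pillows 13.00, fruit rings 12.12 are the best per cm.
Best packing: choco pillows + fruit rings + seed granola + oat clusters — 142 cm, 1694 total.
The closest alternative, choco pillows + fruit rings + berry bites + nut clusters + oat clusters, reaches only 1591.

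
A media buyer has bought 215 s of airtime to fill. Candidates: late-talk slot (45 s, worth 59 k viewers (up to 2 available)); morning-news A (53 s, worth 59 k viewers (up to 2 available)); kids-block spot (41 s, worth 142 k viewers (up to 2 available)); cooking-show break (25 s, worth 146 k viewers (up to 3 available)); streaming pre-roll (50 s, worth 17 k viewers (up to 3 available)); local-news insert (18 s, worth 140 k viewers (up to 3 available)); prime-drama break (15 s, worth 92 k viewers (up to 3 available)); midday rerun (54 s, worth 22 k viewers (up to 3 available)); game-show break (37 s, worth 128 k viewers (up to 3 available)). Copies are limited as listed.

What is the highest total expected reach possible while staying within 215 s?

Density check — local-news insert 7.78, prime-drama break 6.13, cooking-show break 5.84, kids-block spot 3.46 are the best per s.
Taking kids-block spot + 3×cooking-show break + 3×local-news insert + 3×prime-drama break: 215 s used, 1276 in expected reach.
Every other selection either busts 215 s or exceeds an availability limit or fails to beat 1276.

1276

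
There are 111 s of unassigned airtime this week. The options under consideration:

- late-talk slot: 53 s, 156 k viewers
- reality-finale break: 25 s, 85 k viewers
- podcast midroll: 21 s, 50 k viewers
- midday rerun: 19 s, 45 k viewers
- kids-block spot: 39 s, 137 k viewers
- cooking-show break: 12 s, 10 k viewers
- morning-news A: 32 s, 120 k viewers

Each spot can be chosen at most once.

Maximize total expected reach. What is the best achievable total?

By expected reach per s: morning-news A 3.75, kids-block spot 3.51, reality-finale break 3.40 lead.
Greedy by ratio would take reality-finale break + kids-block spot + cooking-show break + morning-news A: 108 s used, total 352.
Dropping kids-block spot and cooking-show break frees 51 s; slotting in late-talk slot (53 s) lifts the total to 361 at 110 s.
Runner-up podcast midroll + midday rerun + kids-block spot + morning-news A tops out at 352.

361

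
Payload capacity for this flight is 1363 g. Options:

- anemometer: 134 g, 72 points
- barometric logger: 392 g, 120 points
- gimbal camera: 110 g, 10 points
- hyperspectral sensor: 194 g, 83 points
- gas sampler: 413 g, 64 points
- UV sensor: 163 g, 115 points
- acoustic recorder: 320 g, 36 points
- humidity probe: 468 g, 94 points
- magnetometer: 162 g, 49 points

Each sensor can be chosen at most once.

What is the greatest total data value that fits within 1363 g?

Filling by ratio: anemometer + barometric logger + gimbal camera + hyperspectral sensor + UV sensor + magnetometer for 449, with 208 g left unused.
Replace gimbal camera and magnetometer with humidity probe: the trade gains 35 net, giving 484 at 1351 g.

484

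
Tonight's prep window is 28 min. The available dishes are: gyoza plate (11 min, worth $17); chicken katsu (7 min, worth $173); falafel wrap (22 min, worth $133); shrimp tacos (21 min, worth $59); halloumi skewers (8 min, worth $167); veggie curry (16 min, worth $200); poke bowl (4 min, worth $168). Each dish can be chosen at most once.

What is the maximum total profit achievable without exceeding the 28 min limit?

541

By profit per min: poke bowl 42.00, chicken katsu 24.71, halloumi skewers 20.88, veggie curry 12.50 lead.
A density-first pass picks chicken katsu + halloumi skewers + poke bowl — 508 at 19 min.
Dropping halloumi skewers frees 8 min; slotting in veggie curry (16 min) lifts the total to 541 at 27 min.
No other feasible combination exceeds 541.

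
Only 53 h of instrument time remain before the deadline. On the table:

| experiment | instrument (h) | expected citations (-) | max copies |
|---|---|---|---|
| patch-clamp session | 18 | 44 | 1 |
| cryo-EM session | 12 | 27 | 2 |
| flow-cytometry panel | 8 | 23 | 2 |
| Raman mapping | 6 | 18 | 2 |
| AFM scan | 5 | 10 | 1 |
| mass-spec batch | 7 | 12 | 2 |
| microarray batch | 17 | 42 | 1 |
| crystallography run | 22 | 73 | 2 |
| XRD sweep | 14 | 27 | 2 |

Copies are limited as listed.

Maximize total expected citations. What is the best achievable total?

By expected citations per h: crystallography run 3.32, Raman mapping 3.00, flow-cytometry panel 2.88 lead.
Filling by ratio: Raman mapping + 2×crystallography run for 164, with 3 h left unused.
Dropping Raman mapping frees 6 h; slotting in flow-cytometry panel (8 h) lifts the total to 169 at 52 h.
Nothing else within 53 h beats 169.

169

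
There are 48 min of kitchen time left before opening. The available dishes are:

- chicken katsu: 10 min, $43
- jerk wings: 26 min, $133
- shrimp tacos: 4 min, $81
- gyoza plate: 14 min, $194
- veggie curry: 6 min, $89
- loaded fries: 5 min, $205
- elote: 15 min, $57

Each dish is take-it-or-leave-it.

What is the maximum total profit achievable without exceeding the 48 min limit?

626

Greedy by ratio would take chicken katsu + shrimp tacos + gyoza plate + veggie curry + loaded fries: 39 min used, total 612.
Dropping chicken katsu frees 10 min; slotting in elote (15 min) lifts the total to 626 at 44 min.
Runner-up chicken katsu + shrimp tacos + gyoza plate + veggie curry + loaded fries tops out at 612.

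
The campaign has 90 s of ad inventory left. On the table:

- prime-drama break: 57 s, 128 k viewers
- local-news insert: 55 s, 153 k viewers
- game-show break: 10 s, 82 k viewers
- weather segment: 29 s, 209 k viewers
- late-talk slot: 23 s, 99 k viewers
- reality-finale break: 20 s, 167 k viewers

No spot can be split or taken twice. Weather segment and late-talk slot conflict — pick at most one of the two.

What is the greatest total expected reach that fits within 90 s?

By expected reach per s: reality-finale break 8.35, game-show break 8.20, weather segment 7.21 lead.
Best packing: game-show break + weather segment + reality-finale break — 59 s, 458 total.

458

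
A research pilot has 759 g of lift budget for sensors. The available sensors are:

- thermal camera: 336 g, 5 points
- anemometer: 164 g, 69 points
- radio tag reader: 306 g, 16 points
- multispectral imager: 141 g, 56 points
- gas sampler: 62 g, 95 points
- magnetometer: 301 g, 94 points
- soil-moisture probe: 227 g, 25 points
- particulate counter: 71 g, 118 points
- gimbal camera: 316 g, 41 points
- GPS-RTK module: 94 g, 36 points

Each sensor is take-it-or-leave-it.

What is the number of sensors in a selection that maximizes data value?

Best achievable data value is 432.
For example anemometer + multispectral imager + gas sampler + magnetometer + particulate counter achieves it, using 739 g.
Every optimal selection uses 5 sensors.

5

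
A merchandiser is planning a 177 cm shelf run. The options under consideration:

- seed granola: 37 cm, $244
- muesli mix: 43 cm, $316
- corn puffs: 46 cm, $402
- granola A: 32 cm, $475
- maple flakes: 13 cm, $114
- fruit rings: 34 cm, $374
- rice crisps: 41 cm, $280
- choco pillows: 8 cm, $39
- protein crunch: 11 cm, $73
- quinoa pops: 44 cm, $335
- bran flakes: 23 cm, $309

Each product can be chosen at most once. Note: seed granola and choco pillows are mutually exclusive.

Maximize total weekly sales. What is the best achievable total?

1840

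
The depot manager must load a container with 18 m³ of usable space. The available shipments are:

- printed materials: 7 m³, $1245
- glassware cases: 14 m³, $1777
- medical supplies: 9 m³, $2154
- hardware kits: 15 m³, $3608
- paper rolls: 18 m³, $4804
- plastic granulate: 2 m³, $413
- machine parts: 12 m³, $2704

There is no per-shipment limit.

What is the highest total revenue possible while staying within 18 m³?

4804

Density check — paper rolls 266.89, hardware kits 240.53, medical supplies 239.33 are the best per m³.
Best packing: paper rolls — 18 m³, 4804 total.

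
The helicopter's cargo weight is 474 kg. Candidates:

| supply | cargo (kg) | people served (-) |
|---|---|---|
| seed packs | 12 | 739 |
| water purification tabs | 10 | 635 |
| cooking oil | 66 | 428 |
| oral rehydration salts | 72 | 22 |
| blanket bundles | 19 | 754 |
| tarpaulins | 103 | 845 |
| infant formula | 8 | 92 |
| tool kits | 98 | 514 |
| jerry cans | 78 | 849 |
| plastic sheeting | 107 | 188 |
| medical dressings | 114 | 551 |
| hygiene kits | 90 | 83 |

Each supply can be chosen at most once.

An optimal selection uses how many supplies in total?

The maximum people served within 474 kg is 4979.
For example seed packs + water purification tabs + blanket bundles + tarpaulins + infant formula + tool kits + jerry cans + medical dressings achieves it, using 442 kg.
Any selection reaching 4979 contains exactly 8 supplies.

8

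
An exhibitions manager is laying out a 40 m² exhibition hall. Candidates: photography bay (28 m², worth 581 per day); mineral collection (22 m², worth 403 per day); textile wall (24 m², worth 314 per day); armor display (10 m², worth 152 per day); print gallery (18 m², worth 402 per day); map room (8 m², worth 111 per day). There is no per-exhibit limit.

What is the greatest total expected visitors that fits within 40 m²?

805

By expected visitors per m²: print gallery 22.33, photography bay 20.75, mineral collection 18.32 lead.
Taking the top-ratio exhibits first gives 2×print gallery for 804 (36 m²).
Dropping print gallery frees 18 m²; slotting in mineral collection (22 m²) lifts the total to 805 at 40 m².
Nothing else within 40 m² beats 805.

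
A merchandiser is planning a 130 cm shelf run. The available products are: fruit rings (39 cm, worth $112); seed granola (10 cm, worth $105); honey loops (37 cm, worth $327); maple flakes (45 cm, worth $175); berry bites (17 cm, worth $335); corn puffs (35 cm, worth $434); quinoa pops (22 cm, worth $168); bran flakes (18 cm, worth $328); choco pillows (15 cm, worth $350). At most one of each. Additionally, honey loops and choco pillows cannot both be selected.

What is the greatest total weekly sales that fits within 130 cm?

1720

Taking seed granola + berry bites + corn puffs + quinoa pops + bran flakes + choco pillows: 117 cm used, 1720 in weekly sales.
Next best is maple flakes + berry bites + corn puffs + bran flakes + choco pillows at 1622 (130 cm) — short by 98.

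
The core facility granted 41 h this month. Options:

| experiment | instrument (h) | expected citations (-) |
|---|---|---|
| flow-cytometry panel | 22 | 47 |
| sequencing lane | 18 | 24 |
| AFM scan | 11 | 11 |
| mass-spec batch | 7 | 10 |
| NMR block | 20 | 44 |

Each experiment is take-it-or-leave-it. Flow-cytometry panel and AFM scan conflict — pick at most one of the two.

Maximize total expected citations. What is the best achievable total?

71

A density-first pass picks AFM scan + mass-spec batch + NMR block — 65 at 38 h.
Using the slack differently, flow-cytometry panel + sequencing lane comes to 71 at 40 h.
The spare 1 h is too small for any remaining experiment, and no feasible exchange beats 71.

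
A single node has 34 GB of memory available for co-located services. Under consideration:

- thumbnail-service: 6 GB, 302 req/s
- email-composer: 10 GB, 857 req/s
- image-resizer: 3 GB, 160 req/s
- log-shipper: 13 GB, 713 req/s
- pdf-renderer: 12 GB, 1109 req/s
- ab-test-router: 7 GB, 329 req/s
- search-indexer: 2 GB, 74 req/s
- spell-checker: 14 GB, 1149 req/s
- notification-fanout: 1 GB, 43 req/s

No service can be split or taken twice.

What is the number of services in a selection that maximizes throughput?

Optimal total is 2634.
One optimal bundle: thumbnail-service + pdf-renderer + search-indexer + spell-checker (34 GB).
Every optimal selection uses 4 services.

4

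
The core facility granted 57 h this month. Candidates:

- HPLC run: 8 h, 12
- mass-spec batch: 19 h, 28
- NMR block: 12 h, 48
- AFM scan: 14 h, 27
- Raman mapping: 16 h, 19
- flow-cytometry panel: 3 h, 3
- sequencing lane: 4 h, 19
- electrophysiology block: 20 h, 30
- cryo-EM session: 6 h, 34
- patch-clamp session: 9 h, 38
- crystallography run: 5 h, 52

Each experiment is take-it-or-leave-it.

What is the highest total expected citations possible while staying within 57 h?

The ratio ordering already packs tightly: NMR block + AFM scan + flow-cytometry panel + sequencing lane + cryo-EM session + patch-clamp session + crystallography run, 53 h, 221.
NMR block + sequencing lane + electrophysiology block + cryo-EM session + patch-clamp session + crystallography run matches that 221 at 56 h; no feasible combination exceeds it.

221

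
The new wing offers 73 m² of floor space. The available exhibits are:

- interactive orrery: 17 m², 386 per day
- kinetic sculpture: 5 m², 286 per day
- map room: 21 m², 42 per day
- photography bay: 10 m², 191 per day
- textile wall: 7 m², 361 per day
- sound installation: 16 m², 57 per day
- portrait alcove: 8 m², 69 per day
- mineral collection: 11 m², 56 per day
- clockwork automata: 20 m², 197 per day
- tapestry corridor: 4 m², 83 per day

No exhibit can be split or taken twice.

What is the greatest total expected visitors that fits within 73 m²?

1573

The ratio ordering already packs tightly: interactive orrery + kinetic sculpture + photography bay + textile wall + portrait alcove + clockwork automata + tapestry corridor, 71 m², 1573.
Runner-up interactive orrery + kinetic sculpture + photography bay + textile wall + clockwork automata + tapestry corridor tops out at 1504.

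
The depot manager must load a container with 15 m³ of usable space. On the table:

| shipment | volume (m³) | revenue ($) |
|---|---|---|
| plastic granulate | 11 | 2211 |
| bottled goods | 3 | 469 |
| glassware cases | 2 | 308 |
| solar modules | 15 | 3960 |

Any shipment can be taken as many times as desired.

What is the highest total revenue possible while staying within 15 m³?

By revenue per m³: solar modules 264.00, plastic granulate 201.00, bottled goods 156.33, glassware cases 154.00 lead.
The ratio ordering already packs tightly: solar modules, 15 m³, 3960.
That's the maximum — no swap from here does better than 3960.

3960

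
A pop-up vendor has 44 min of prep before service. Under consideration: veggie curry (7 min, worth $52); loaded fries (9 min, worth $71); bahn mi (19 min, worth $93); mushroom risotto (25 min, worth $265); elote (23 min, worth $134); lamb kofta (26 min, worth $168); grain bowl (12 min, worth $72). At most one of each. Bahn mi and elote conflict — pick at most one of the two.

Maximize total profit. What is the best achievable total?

389

Density check — mushroom risotto 10.60, loaded fries 7.89, veggie curry 7.43 are the best per min.
The ratio heuristic lands on veggie curry + loaded fries + mushroom risotto (388) but leaves 3 min idle.
The 9 min tied up in loaded fries is better spent on grain bowl — total rises to 389 (44 min).
Nothing else feasible within 44 min beats 389.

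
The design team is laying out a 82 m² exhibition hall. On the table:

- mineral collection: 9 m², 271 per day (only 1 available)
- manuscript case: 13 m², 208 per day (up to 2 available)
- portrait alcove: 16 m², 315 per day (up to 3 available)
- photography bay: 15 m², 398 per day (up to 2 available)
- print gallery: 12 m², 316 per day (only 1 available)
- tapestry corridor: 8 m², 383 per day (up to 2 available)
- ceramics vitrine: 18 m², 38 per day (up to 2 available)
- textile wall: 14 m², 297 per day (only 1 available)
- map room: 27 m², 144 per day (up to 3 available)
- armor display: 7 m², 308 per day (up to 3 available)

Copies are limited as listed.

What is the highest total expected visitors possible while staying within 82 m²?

Density check — tapestry corridor 47.88, armor display 44.00, mineral collection 30.11 are the best per m².
A density-first pass picks mineral collection + 2×photography bay + 2×tapestry corridor + 3×armor display — 2757 at 76 m².
Replace mineral collection with print gallery: the trade gains 45 net, giving 2802 at 79 m².

2802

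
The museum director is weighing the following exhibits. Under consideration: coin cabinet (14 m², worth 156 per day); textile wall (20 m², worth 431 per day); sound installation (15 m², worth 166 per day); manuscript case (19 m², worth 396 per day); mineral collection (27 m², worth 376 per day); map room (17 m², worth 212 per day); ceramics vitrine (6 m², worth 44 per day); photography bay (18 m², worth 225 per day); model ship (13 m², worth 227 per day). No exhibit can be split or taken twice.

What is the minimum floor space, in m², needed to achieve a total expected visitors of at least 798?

Minimise m² subject to total expected visitors ≥ 798.
textile wall + manuscript case reaches 827 using 39 m².
Below 39 m² the best achievable stays under 798.

39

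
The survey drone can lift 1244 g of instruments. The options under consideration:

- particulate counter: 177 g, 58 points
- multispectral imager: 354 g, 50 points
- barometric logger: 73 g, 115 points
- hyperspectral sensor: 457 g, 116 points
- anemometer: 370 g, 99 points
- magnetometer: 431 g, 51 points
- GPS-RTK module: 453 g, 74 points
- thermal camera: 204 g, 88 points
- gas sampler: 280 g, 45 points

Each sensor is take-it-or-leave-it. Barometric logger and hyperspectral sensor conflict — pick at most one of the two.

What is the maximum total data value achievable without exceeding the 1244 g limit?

Density check — barometric logger 1.58, thermal camera 0.43, particulate counter 0.33 are the best per g.
Filling by ratio: particulate counter + barometric logger + anemometer + thermal camera + gas sampler for 405, with 140 g left unused.
Replace gas sampler with multispectral imager: the trade gains 5 net, giving 410 at 1178 g.
The spare 66 g is too small for any remaining sensor, and no feasible exchange beats 410.

410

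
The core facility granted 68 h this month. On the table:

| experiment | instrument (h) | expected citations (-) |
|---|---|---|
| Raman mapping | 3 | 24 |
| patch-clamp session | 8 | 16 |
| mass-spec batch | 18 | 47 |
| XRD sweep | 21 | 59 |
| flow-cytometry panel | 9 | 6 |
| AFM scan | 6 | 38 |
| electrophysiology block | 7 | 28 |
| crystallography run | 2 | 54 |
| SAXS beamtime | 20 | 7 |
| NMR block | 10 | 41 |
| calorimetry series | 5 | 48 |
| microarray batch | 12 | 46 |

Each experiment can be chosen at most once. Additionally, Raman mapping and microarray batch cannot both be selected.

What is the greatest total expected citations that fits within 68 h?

318

Density check — crystallography run 27.00, calorimetry series 9.60, Raman mapping 8.00 are the best per h.
Patch-clamp session + mass-spec batch + AFM scan + electrophysiology block + crystallography run + NMR block + calorimetry series + microarray batch uses 68 of the 68 h and totals 318.
No other feasible combination exceeds 318.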